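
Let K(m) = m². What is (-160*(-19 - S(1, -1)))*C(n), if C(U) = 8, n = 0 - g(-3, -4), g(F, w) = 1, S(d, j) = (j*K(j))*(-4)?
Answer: 29440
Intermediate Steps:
S(d, j) = -4*j³ (S(d, j) = (j*j²)*(-4) = j³*(-4) = -4*j³)
n = -1 (n = 0 - 1*1 = 0 - 1 = -1)
(-160*(-19 - S(1, -1)))*C(n) = -160*(-19 - (-4)*(-1)³)*8 = -160*(-19 - (-4)*(-1))*8 = -160*(-19 - 1*4)*8 = -160*(-19 - 4)*8 = -160*(-23)*8 = 3680*8 = 29440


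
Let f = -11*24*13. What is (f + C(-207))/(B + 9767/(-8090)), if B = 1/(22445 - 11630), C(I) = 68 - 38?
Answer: 59530475340/21124403 ≈ 2818.1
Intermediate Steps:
C(I) = 30
B = 1/10815 ≈ 9.2464e-5
f = -3432 (f = -264*13 = -3432)
(f + C(-207))/(B + 9767/(-8090)) = (-3432 + 30)/(1/10815 + 9767/(-8090)) = -3402/(1/10815 + 9767*(-1/8090)) = -3402/(1/10815 - 9767/8090) = -3402/(-21124403/17498670) = -3402*(-17498670/21124403) = 59530475340/21124403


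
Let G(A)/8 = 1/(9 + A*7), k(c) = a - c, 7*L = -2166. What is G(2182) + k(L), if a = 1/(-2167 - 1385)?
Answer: 117581869787/379996512 ≈ 309.43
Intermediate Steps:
L = -2166/7 (L = (1/7)*(-2166) = -2166/7 ≈ -309.43)
a = -1/3552 (a = 1/(-3552) = -1/3552 ≈ -0.00028153)
k(c) = -1/3552 - c
G(A) = 8/(9 + 7*A) (G(A) = 8/(9 + A*7) = 8/(9 + 7*A))
G(2182) + k(L) = 8/(9 + 7*2182) + (-1/3552 - 1*(-2166/7)) = 8/(9 + 15274) + (-1/3552 + 2166/7) = 8/15283 + 7693625/24864 = 117581869787/379996512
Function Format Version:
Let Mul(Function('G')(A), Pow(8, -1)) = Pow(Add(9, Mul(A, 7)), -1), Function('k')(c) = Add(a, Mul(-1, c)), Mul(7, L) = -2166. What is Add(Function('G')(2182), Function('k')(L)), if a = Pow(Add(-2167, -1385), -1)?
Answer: Rational(117581869787, 379996512) ≈ 309.43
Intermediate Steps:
L = Rational(-2166, 7) (L = Mul(Rational(1, 7), -2166) = Rational(-2166, 7) ≈ -309.43)
a = Rational(-1, 3552) (a = Pow(-3552, -1) = Rational(-1, 3552) ≈ -0.00028153)
Function('k')(c) = Add(Rational(-1, 3552), Mul(-1, c))
Function('G')(A) = Mul(8, Pow(Add(9, Mul(7, A)), -1)) (Function('G')(A) = Mul(8, Pow(Add(9, Mul(A, 7)), -1)) = Mul(8, Pow(Add(9, Mul(7, A)), -1)))
Add(Function('G')(2182), Function('k')(L)) = Add(Mul(8, Pow(Add(9, Mul(7, 2182)), -1)), Add(Rational(-1, 3552), Mul(-1, Rational(-2166, 7)))) = Add(Mul(8, Pow(Add(9, 15274), -1)), Add(Rational(-1, 3552), Rational(2166, 7))) = Add(Mul(8, Pow(15283, -1)), Rational(7693625, 24864)) = Add(Mul(8, Rational(1, 15283)), Rational(7693625, 24864)) = Add(Rational(8, 15283), Rational(7693625, 24864)) = Rational(117581869787, 379996512)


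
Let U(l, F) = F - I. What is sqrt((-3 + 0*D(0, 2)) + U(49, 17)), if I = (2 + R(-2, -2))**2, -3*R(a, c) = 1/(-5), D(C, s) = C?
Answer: sqrt(2189)/15 ≈ 3.1191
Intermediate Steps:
R(a, c) = 1/15 (R(a, c) = -1/3/(-5) = -1/3*(-1/5) = 1/15)
I = 961/225 (I = (2 + 1/15)**2 = (31/15)**2 = 961/225 ≈ 4.2711)
U(l, F) = -961/225 + F (U(l, F) = F - 1*961/225 = F - 961/225 = -961/225 + F)
sqrt((-3 + 0*D(0, 2)) + U(49, 17)) = sqrt((-3 + 0*0) + (-961/225 + 17)) = sqrt((-3 + 0) + 2864/225) = sqrt(-3 + 2864/225) = sqrt(2189/225) = sqrt(2189)/15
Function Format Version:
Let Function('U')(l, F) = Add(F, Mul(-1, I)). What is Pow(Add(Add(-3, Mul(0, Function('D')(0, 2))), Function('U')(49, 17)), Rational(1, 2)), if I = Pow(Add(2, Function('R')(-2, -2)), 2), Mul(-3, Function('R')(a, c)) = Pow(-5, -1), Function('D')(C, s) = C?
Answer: Mul(Rational(1, 15), Pow(2189, Rational(1, 2))) ≈ 3.1191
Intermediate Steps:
Function('R')(a, c) = Rational(1, 15) (Function('R')(a, c) = Mul(Rational(-1, 3), Pow(-5, -1)) = Mul(Rational(-1, 3), Rational(-1, 5)) = Rational(1, 15))
I = Rational(961, 225) (I = Pow(Add(2, Rational(1, 15)), 2) = Pow(Rational(31, 15), 2) = Rational(961, 225) ≈ 4.2711)
Function('U')(l, F) = Add(Rational(-961, 225), F) (Function('U')(l, F) = Add(F, Mul(-1, Rational(961, 225))) = Add(F, Rational(-961, 225)) = Add(Rational(-961, 225), F))
Pow(Add(Add(-3, Mul(0, Function('D')(0, 2))), Function('U')(49, 17)), Rational(1, 2)) = Pow(Add(Add(-3, Mul(0, 0)), Add(Rational(-961, 225), 17)), Rational(1, 2)) = Pow(Add(Add(-3, 0), Rational(2864, 225)), Rational(1, 2)) = Pow(Add(-3, Rational(2864, 225)), Rational(1, 2)) = Pow(Rational(2189, 225), Rational(1, 2)) = Mul(Rational(1, 15), Pow(2189, Rational(1, 2)))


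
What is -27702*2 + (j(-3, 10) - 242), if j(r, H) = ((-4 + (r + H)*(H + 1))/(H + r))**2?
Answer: -2721325/49 ≈ -55537.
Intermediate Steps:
j(r, H) = (-4 + (1 + H)*(H + r))**2/(H + r)**2 (j(r, H) = ((-4 + (H + r)*(1 + H))/(H + r))**2 = ((-4 + (1 + H)*(H + r))/(H + r))**2 = (-4 + (1 + H)*(H + r))**2/(H + r)**2)
-27702*2 + (j(-3, 10) - 242) = -27702*2 + ((-4 + 10 - 3 + 10**2 + 10*(-3))**2/(10 - 3)**2 - 242) = -342*162 + ((-4 + 10 - 3 + 100 - 30)**2/7**2 - 242) = -55404 + ((1/49)*73**2 - 242) = -55404 + ((1/49)*5329 - 242) = -55404 + (5329/49 - 242) = -55404 - 6529/49 = -2721325/49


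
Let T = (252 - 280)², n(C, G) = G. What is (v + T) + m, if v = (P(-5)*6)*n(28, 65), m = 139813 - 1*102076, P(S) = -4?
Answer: 36961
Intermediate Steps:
m = 37737 (m = 139813 - 102076 = 37737)
T = 784 (T = (-28)² = 784)
v = -1560 (v = -4*6*65 = -24*65 = -1560)
(v + T) + m = (-1560 + 784) + 37737 = -776 + 37737 = 36961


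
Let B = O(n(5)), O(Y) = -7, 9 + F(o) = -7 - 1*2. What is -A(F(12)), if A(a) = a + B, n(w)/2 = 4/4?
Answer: 25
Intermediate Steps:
F(o) = -18 (F(o) = -9 + (-7 - 1*2) = -9 + (-7 - 2) = -9 - 9 = -18)
n(w) = 2 (n(w) = 2*(4/4) = 2*(4*(¼)) = 2*1 = 2)
B = -7
A(a) = -7 + a (A(a) = a - 7 = -7 + a)
-A(F(12)) = -(-7 - 18) = -1*(-25) = 25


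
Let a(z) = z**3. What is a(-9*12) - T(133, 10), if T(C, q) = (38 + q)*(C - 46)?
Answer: -1263888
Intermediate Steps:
T(C, q) = (-46 + C)*(38 + q) (T(C, q) = (38 + q)*(-46 + C) = (-46 + C)*(38 + q))
a(-9*12) - T(133, 10) = (-9*12)**3 - (-1748 - 46*10 + 38*133 + 133*10) = (-108)**3 - (-1748 - 460 + 5054 + 1330) = -1259712 - 1*4176 = -1259712 - 4176 = -1263888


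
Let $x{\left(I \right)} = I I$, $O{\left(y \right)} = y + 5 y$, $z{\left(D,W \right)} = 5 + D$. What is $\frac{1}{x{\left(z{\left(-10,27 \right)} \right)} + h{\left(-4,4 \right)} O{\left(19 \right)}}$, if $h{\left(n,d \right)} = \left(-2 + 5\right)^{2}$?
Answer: $\frac{1}{1051} \approx 0.00095147$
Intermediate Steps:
$h{\left(n,d \right)} = 9$ ($h{\left(n,d \right)} = 3^{2} = 9$)
$O{\left(y \right)} = 6 y$
$x{\left(I \right)} = I^{2}$
$\frac{1}{x{\left(z{\left(-10,27 \right)} \right)} + h{\left(-4,4 \right)} O{\left(19 \right)}} = \frac{1}{\left(5 - 10\right)^{2} + 9 \cdot 6 \cdot 19} = \frac{1}{\left(-5\right)^{2} + 9 \cdot 114} = \frac{1}{25 + 1026} = \frac{1}{1051}$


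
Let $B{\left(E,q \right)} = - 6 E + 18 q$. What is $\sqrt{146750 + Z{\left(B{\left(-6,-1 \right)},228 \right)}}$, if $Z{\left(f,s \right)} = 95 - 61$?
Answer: $4 \sqrt{9174} \approx 383.12$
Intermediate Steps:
$Z{\left(f,s \right)} = 34$
$\sqrt{146750 + Z{\left(B{\left(-6,-1 \right)},228 \right)}} = \sqrt{146750 + 34} = \sqrt{146784} = 4 \sqrt{9174}$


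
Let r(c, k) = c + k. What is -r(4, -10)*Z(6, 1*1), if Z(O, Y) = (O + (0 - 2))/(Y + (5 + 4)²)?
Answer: 12/41 ≈ 0.29268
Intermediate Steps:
Z(O, Y) = (-2 + O)/(81 + Y) (Z(O, Y) = (O - 2)/(Y + 9²) = (-2 + O)/(Y + 81) = (-2 + O)/(81 + Y))
-r(4, -10)*Z(6, 1*1) = -(4 - 10)*(-2 + 6)/(81 + 1*1) = -(-6)*4/(81 + 1) = -(-6)*4/82 = -(-6)*(1/82)*4 = -(-6)*2/41 = -1*(-12/41) = 12/41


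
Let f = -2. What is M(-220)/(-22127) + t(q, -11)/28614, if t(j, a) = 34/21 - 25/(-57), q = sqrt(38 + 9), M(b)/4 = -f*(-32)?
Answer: 60018667/5155584678 ≈ 0.011641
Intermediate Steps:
M(b) = -256 (M(b) = 4*(-1*(-2)*(-32)) = 4*(2*(-32)) = 4*(-64) = -256)
q = sqrt(47) ≈ 6.8557
t(j, a) = 821/399 (t(j, a) = 34*(1/21) - 25*(-1/57) = 34/21 + 25/57 = 821/399)
M(-220)/(-22127) + t(q, -11)/28614 = -256/(-22127) + (821/399)/28614 = -256*(-1/22127) + (821/399)*(1/28614) = 256/22127 + 821/11416986 = 60018667/5155584678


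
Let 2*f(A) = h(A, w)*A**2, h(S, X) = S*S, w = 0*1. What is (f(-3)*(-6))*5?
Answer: -1215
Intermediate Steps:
w = 0
h(S, X) = S**2
f(A) = A**4/2 (f(A) = (A**2*A**2)/2 = A**4/2)
(f(-3)*(-6))*5 = (((1/2)*(-3)**4)*(-6))*5 = (((1/2)*81)*(-6))*5 = ((81/2)*(-6))*5 = -243*5 = -1215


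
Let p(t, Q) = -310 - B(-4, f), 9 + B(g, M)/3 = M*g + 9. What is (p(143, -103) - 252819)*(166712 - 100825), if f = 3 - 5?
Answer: -16679491711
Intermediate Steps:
f = -2
B(g, M) = 3*M*g (B(g, M) = -27 + 3*(M*g + 9) = -27 + 3*(9 + M*g) = -27 + (27 + 3*M*g) = 3*M*g)
p(t, Q) = -334 (p(t, Q) = -310 - 3*(-2)*(-4) = -310 - 1*24 = -310 - 24 = -334)
(p(143, -103) - 252819)*(166712 - 100825) = (-334 - 252819)*(166712 - 100825) = -253153*65887 = -16679491711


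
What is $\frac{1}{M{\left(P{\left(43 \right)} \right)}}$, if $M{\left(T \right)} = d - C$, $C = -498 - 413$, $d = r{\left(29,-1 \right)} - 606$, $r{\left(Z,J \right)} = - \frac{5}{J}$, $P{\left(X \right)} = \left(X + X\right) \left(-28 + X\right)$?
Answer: $\frac{1}{310} \approx 0.0032258$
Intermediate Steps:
$P{\left(X \right)} = 2 X \left(-28 + X\right)$
$d = -601$ ($d = - \frac{5}{-1} - 606 = \left(-5\right) \left(-1\right) - 606 = 5 - 606 = -601$)
$C = -911$
$M{\left(T \right)} = 310$ ($M{\left(T \right)} = -601 - -911 = -601 + 911 = 310$)
$\frac{1}{M{\left(P{\left(43 \right)} \right)}} = \frac{1}{310}$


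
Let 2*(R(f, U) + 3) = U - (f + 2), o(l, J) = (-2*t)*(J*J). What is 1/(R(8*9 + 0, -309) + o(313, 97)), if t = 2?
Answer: -2/75661 ≈ -2.6434e-5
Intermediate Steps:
o(l, J) = -4*J² (o(l, J) = (-2*2)*(J*J) = -4*J²)
R(f, U) = -4 + U/2 - f/2 (R(f, U) = -3 + (U - (f + 2))/2 = -3 + (U - (2 + f))/2 = -3 + (U + (-2 - f))/2 = -3 + (-2 + U - f)/2 = -3 + (-1 + U/2 - f/2) = -4 + U/2 - f/2)
1/(R(8*9 + 0, -309) + o(313, 97)) = 1/((-4 + (½)*(-309) - (8*9 + 0)/2) - 4*97²) = 1/((-4 - 309/2 - (72 + 0)/2) - 4*9409) = 1/((-4 - 309/2 - ½*72) - 37636) = 1/((-4 - 309/2 - 36) - 37636) = 1/(-389/2 - 37636) = 1/(-75661/2) = -2/75661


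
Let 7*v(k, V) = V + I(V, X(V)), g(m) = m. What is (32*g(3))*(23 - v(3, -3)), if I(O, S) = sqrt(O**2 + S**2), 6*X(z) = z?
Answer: 15744/7 - 48*sqrt(37)/7 ≈ 2207.4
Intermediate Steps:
X(z) = z/6
v(k, V) = V/7 + sqrt(37)*sqrt(V**2)/42 (v(k, V) = (V + sqrt(V**2 + (V/6)**2))/7 = (V + sqrt(V**2 + V**2/36))/7 = (V + sqrt(37*V**2/36))/7 = (V + sqrt(37)*sqrt(V**2)/6)/7 = V/7 + sqrt(37)*sqrt(V**2)/42)
(32*g(3))*(23 - v(3, -3)) = (32*3)*(23 - ((1/7)*(-3) + sqrt(37)*sqrt((-3)**2)/42)) = 96*(23 - (-3/7 + sqrt(37)*sqrt(9)/42)) = 96*(23 - (-3/7 + (1/42)*sqrt(37)*3)) = 96*(23 - (-3/7 + sqrt(37)/14)) = 96*(23 + (3/7 - sqrt(37)/14)) = 96*(164/7 - sqrt(37)/14) = 15744/7 - 48*sqrt(37)/7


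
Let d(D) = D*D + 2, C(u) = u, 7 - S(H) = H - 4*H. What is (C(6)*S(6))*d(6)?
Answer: 5700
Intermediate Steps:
S(H) = 7 + 3*H (S(H) = 7 - (H - 4*H) = 7 - (-3)*H = 7 + 3*H)
d(D) = 2 + D**2 (d(D) = D**2 + 2 = 2 + D**2)
(C(6)*S(6))*d(6) = (6*(7 + 3*6))*(2 + 6**2) = (6*(7 + 18))*(2 + 36) = (6*25)*38 = 150*38 = 5700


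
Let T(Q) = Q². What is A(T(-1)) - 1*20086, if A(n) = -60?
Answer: -20146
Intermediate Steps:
A(T(-1)) - 1*20086 = -60 - 1*20086 = -60 - 20086 = -20146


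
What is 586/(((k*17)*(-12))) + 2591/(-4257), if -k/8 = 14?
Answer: -9450761/16210656 ≈ -0.58300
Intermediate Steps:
k = -112 (k = -8*14 = -112)
586/(((k*17)*(-12))) + 2591/(-4257) = 586/((-112*17*(-12))) + 2591/(-4257) = 586/((-1904*(-12))) + 2591*(-1/4257) = 586/22848 - 2591/4257 = 586*(1/22848) - 2591/4257 = 293/11424 - 2591/4257 = -9450761/16210656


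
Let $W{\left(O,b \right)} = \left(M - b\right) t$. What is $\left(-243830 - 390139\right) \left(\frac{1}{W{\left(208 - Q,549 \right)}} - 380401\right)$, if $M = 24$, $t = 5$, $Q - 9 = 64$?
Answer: $\frac{30145305226314}{125} \approx 2.4116 \cdot 10^{11}$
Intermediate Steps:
$Q = 73$ ($Q = 9 + 64 = 73$)
$W{\left(O,b \right)} = 120 - 5 b$ ($W{\left(O,b \right)} = \left(24 - b\right) 5 = 120 - 5 b$)
$\left(-243830 - 390139\right) \left(\frac{1}{W{\left(208 - Q,549 \right)}} - 380401\right) = \left(-243830 - 390139\right) \left(\frac{1}{120 - 2745} - 380401\right) = - 633969 \left(\frac{1}{120 - 2745} - 380401\right) = - 633969 \left(\frac{1}{-2625} - 380401\right) = - 633969 \left(- \frac{1}{2625} - 380401\right) = \left(-633969\right) \left(- \frac{998552626}{2625}\right) = \frac{30145305226314}{125}$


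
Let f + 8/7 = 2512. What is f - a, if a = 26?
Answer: 17394/7 ≈ 2484.9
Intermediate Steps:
f = 17576/7 (f = -8/7 + 2512 = 17576/7 ≈ 2510.9)
f - a = 17576/7 - 1*26 = 17576/7 - 26 = 17394/7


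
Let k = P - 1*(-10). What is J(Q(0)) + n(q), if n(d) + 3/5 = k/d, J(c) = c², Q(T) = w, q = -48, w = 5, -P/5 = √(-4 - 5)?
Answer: 2903/120 + 5*I/16 ≈ 24.192 + 0.3125*I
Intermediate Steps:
P = -15*I (P = -5*√(-4 - 5) = -15*I ≈ -15.0*I)
Q(T) = 5
k = 10 - 15*I (k = -15*I - 1*(-10) = -15*I + 10 = 10 - 15*I ≈ 10.0 - 15.0*I)
n(d) = -⅗ + (10 - 15*I)/d
J(Q(0)) + n(q) = 5² + (⅕)*(50 - 75*I - 3*(-48))/(-48) = 25 + (⅕)*(-1/48)*(50 - 75*I + 144) = 25 + (⅕)*(-1/48)*(194 - 75*I) = 25 + (-97/120 + 5*I/16) = 2903/120 + 5*I/16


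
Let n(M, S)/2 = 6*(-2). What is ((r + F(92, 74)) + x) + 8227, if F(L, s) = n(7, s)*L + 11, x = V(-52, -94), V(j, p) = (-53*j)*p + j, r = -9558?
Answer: -262644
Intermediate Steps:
n(M, S) = -24 (n(M, S) = 2*(6*(-2)) = 2*(-12) = -24)
V(j, p) = j - 53*j*p (V(j, p) = -53*j*p + j = j - 53*j*p)
x = -259116 (x = -52*(1 - 53*(-94)) = -52*(1 + 4982) = -52*4983 = -259116)
F(L, s) = 11 - 24*L (F(L, s) = -24*L + 11 = 11 - 24*L)
((r + F(92, 74)) + x) + 8227 = ((-9558 + (11 - 24*92)) - 259116) + 8227 = ((-9558 + (11 - 2208)) - 259116) + 8227 = ((-9558 - 2197) - 259116) + 8227 = (-11755 - 259116) + 8227 = -270871 + 8227 = -262644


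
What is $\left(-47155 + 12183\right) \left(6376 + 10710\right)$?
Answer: $-597531592$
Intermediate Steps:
$\left(-47155 + 12183\right) \left(6376 + 10710\right) = \left(-34972\right) 17086 = -597531592$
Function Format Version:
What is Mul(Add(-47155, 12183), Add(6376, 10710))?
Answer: -597531592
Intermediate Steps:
Mul(Add(-47155, 12183), Add(6376, 10710)) = Mul(-34972, 17086) = -597531592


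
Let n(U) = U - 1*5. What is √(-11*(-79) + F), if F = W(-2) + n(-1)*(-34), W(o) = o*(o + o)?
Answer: √1081 ≈ 32.879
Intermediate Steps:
W(o) = 2*o² (W(o) = o*(2*o) = 2*o²)
n(U) = -5 + U (n(U) = U - 5 = -5 + U)
F = 212 (F = 2*(-2)² + (-5 - 1)*(-34) = 2*4 - 6*(-34) = 8 + 204 = 212)
√(-11*(-79) + F) = √(-11*(-79) + 212) = √(869 + 212) = √1081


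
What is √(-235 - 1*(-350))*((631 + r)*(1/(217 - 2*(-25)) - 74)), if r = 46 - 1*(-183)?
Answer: -16991020*√115/267 ≈ -6.8243e+5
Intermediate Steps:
r = 229 (r = 46 + 183 = 229)
√(-235 - 1*(-350))*((631 + r)*(1/(217 - 2*(-25)) - 74)) = √(-235 - 1*(-350))*((631 + 229)*(1/(217 - 2*(-25)) - 74)) = √(-235 + 350)*(860*(1/(217 + 50) - 74)) = √115*(860*(1/267 - 74)) = √115*(860*(-19757/267)) = √115*(-16991020/267) = -16991020*√115/267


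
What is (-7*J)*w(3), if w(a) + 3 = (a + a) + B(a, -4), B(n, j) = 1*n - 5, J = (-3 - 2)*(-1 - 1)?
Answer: -70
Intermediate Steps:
J = 10 (J = -5*(-2) = 10)
B(n, j) = -5 + n (B(n, j) = n - 5 = -5 + n)
w(a) = -8 + 3*a (w(a) = -3 + ((a + a) + (-5 + a)) = -3 + (2*a + (-5 + a)) = -3 + (-5 + 3*a) = -8 + 3*a)
(-7*J)*w(3) = (-7*10)*(-8 + 3*3) = -70*(-8 + 9) = -70*1 = -70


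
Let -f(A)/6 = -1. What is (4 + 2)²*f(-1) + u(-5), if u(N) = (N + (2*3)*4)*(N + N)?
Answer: 26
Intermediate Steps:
u(N) = 2*N*(24 + N) (u(N) = (N + 6*4)*(2*N) = (N + 24)*(2*N) = (24 + N)*(2*N) = 2*N*(24 + N))
f(A) = 6 (f(A) = -6*(-1) = 6)
(4 + 2)²*f(-1) + u(-5) = (4 + 2)²*6 + 2*(-5)*(24 - 5) = 6²*6 + 2*(-5)*19 = 36*6 - 190 = 216 - 190 = 26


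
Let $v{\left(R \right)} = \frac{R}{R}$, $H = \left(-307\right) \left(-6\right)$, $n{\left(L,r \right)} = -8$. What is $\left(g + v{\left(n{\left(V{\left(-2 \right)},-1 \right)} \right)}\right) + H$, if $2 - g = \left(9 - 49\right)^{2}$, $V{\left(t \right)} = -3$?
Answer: $245$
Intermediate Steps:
$g = -1598$ ($g = 2 - \left(9 - 49\right)^{2} = 2 - \left(-40\right)^{2} = 2 - 1600 = -1598$)
$H = 1842$
$v{\left(R \right)} = 1$
$\left(g + v{\left(n{\left(V{\left(-2 \right)},-1 \right)} \right)}\right) + H = \left(-1598 + 1\right) + 1842 = -1597 + 1842 = 245$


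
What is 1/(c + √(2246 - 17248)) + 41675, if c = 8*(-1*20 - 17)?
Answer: 2138302427/51309 - I*√15002/102618 ≈ 41675.0 - 0.0011936*I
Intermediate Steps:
c = -296 (c = 8*(-20 - 17) = 8*(-37) = -296)
1/(c + √(2246 - 17248)) + 41675 = 1/(-296 + √(2246 - 17248)) + 41675 = 1/(-296 + √(-15002)) + 41675 = 1/(-296 + I*√15002) + 41675 = 41675 + 1/(-296 + I*√15002)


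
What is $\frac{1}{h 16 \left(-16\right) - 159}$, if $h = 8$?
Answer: $- \frac{1}{2207} \approx -0.0004531$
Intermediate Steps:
$\frac{1}{h 16 \left(-16\right) - 159} = \frac{1}{8 \cdot 16 \left(-16\right) - 159} = \frac{1}{128 \left(-16\right) - 159} = \frac{1}{-2048 - 159} = \frac{1}{-2207} = - \frac{1}{2207}$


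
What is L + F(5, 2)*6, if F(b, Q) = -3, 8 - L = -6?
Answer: -4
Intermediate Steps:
L = 14 (L = 8 - 1*(-6) = 8 + 6 = 14)
L + F(5, 2)*6 = 14 - 3*6 = 14 - 18 = -4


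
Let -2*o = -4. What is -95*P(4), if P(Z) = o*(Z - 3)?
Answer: -190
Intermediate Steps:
o = 2 (o = -1/2*(-4) = 2)
P(Z) = -6 + 2*Z (P(Z) = 2*(Z - 3) = 2*(-3 + Z) = -6 + 2*Z)
-95*P(4) = -95*(-6 + 2*4) = -95*(-6 + 8) = -95*2 = -190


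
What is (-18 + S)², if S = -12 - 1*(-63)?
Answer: 1089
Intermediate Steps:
S = 51 (S = -12 + 63 = 51)
(-18 + S)² = (-18 + 51)² = 33² = 1089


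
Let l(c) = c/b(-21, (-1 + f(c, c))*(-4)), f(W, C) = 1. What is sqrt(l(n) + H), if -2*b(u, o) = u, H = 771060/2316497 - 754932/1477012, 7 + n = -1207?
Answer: I*sqrt(37363591853217993375282974529)/17962842801561 ≈ 10.761*I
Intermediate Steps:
n = -1214 (n = -7 - 1207 = -1214)
H = -152483210121/855373466741 (H = 771060*(1/2316497) - 754932*1/1477012 = 771060/2316497 - 188733/369253 = -152483210121/855373466741 ≈ -0.17827)
b(u, o) = -u/2
l(c) = 2*c/21 (l(c) = c/((-1/2*(-21))) = c/(21/2) = c*(2/21) = 2*c/21)
sqrt(l(n) + H) = sqrt((2/21)*(-1214) - 152483210121/855373466741) = sqrt(-2428/21 - 152483210121/855373466741) = sqrt(-2080048924659689/17962842801561) = I*sqrt(37363591853217993375282974529)/17962842801561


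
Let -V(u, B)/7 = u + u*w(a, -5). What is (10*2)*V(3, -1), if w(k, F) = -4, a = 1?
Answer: 1260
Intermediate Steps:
V(u, B) = 21*u (V(u, B) = -7*(u + u*(-4)) = -7*(u - 4*u) = -(-21)*u = 21*u)
(10*2)*V(3, -1) = (10*2)*(21*3) = 20*63 = 1260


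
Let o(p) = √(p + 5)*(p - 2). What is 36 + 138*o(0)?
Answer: 36 - 276*√5 ≈ -581.15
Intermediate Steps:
o(p) = √(5 + p)*(-2 + p)
36 + 138*o(0) = 36 + 138*(√(5 + 0)*(-2 + 0)) = 36 + 138*(√5*(-2)) = 36 + 138*(-2*√5) = 36 - 276*√5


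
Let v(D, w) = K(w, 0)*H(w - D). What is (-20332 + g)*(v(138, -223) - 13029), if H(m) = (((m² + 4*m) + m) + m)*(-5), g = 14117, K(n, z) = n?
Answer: -887997932140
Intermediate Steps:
H(m) = -30*m - 5*m² (H(m) = ((m² + 5*m) + m)*(-5) = (m² + 6*m)*(-5) = -30*m - 5*m²)
v(D, w) = -5*w*(w - D)*(6 + w - D) (v(D, w) = w*(-5*(w - D)*(6 + (w - D))) = w*(-5*(w - D)*(6 + w - D)) = -5*w*(w - D)*(6 + w - D))
(-20332 + g)*(v(138, -223) - 13029) = (-20332 + 14117)*(5*(-223)*(138 - 1*(-223))*(6 - 223 - 1*138) - 13029) = -6215*(5*(-223)*(138 + 223)*(6 - 223 - 138) - 13029) = -6215*(5*(-223)*361*(-355) - 13029) = -6215*(142892825 - 13029) = -6215*142879796 = -887997932140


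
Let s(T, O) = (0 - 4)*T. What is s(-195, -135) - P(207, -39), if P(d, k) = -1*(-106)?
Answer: 674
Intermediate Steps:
P(d, k) = 106
s(T, O) = -4*T
s(-195, -135) - P(207, -39) = -4*(-195) - 1*106 = 780 - 106 = 674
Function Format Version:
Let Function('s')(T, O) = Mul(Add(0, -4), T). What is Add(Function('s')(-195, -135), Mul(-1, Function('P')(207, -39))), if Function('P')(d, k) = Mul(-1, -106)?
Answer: 674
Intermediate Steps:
Function('P')(d, k) = 106
Function('s')(T, O) = Mul(-4, T)
Add(Function('s')(-195, -135), Mul(-1, Function('P')(207, -39))) = Add(Mul(-4, -195), Mul(-1, 106)) = Add(780, -106) = 674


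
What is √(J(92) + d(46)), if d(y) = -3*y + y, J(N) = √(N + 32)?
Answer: √(-92 + 2*√31) ≈ 8.9925*I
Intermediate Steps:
J(N) = √(32 + N)
d(y) = -2*y
√(J(92) + d(46)) = √(√(32 + 92) - 2*46) = √(√124 - 92) = √(2*√31 - 92) = √(-92 + 2*√31)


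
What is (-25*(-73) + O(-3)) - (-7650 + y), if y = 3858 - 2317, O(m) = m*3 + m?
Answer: 7922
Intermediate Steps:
O(m) = 4*m (O(m) = 3*m + m = 4*m)
y = 1541
(-25*(-73) + O(-3)) - (-7650 + y) = (-25*(-73) + 4*(-3)) - (-7650 + 1541) = (1825 - 12) - 1*(-6109) = 1813 + 6109 = 7922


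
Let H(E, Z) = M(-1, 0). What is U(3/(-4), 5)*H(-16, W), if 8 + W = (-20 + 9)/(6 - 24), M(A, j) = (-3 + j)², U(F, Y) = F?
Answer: -27/4 ≈ -6.7500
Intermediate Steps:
W = -133/18 (W = -8 + (-20 + 9)/(6 - 24) = -8 - 11/(-18) = -8 - 11*(-1/18) = -8 + 11/18 = -133/18 ≈ -7.3889)
H(E, Z) = 9 (H(E, Z) = (-3 + 0)² = (-3)² = 9)
U(3/(-4), 5)*H(-16, W) = (3/(-4))*9 = (3*(-¼))*9 = -¾*9 = -27/4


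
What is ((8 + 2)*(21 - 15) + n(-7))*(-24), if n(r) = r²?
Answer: -2616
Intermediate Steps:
((8 + 2)*(21 - 15) + n(-7))*(-24) = ((8 + 2)*(21 - 15) + (-7)²)*(-24) = (10*6 + 49)*(-24) = (60 + 49)*(-24) = 109*(-24) = -2616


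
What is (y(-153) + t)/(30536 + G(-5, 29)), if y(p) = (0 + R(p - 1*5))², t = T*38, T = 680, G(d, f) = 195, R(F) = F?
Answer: 50804/30731 ≈ 1.6532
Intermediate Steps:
t = 25840 (t = 680*38 = 25840)
y(p) = (-5 + p)² (y(p) = (0 + (p - 1*5))² = (0 + (p - 5))² = (0 + (-5 + p))² = (-5 + p)²)
(y(-153) + t)/(30536 + G(-5, 29)) = ((-5 - 153)² + 25840)/(30536 + 195) = ((-158)² + 25840)/30731 = (24964 + 25840)*(1/30731) = 50804*(1/30731) = 50804/30731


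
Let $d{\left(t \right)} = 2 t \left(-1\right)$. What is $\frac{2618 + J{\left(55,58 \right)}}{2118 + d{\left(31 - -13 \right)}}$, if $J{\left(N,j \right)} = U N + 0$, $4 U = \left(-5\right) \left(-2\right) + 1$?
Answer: $\frac{11077}{8120} \approx 1.3642$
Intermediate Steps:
$d{\left(t \right)} = - 2 t$
$U = \frac{11}{4}$ ($U = \frac{\left(-5\right) \left(-2\right) + 1}{4} = \frac{10 + 1}{4} = \frac{1}{4} \cdot 11 = \frac{11}{4} \approx 2.75$)
$J{\left(N,j \right)} = \frac{11 N}{4}$ ($J{\left(N,j \right)} = \frac{11 N}{4} + 0 = \frac{11 N}{4}$)
$\frac{2618 + J{\left(55,58 \right)}}{2118 + d{\left(31 - -13 \right)}} = \frac{2618 + \frac{11}{4} \cdot 55}{2118 - 2 \left(31 - -13\right)} = \frac{2618 + \frac{605}{4}}{2118 - 2 \left(31 + 13\right)} = \frac{11077}{4 \left(2118 - 88\right)} = \frac{11077}{4 \cdot 2030} = \frac{11077}{4} \cdot \frac{1}{2030} = \frac{11077}{8120}$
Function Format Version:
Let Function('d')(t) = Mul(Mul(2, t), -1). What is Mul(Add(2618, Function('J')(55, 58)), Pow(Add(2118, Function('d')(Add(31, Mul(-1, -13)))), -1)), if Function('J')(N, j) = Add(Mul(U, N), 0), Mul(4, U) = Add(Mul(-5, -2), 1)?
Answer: Rational(11077, 8120) ≈ 1.3642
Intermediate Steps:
Function('d')(t) = Mul(-2, t)
U = Rational(11, 4) (U = Mul(Rational(1, 4), Add(Mul(-5, -2), 1)) = Mul(Rational(1, 4), Add(10, 1)) = Mul(Rational(1, 4), 11) = Rational(11, 4) ≈ 2.7500)
Function('J')(N, j) = Mul(Rational(11, 4), N) (Function('J')(N, j) = Add(Mul(Rational(11, 4), N), 0) = Mul(Rational(11, 4), N))
Mul(Add(2618, Function('J')(55, 58)), Pow(Add(2118, Function('d')(Add(31, Mul(-1, -13)))), -1)) = Mul(Add(2618, Mul(Rational(11, 4), 55)), Pow(Add(2118, Mul(-2, Add(31, Mul(-1, -13)))), -1)) = Mul(Add(2618, Rational(605, 4)), Pow(Add(2118, Mul(-2, Add(31, 13))), -1)) = Mul(Rational(11077, 4), Pow(Add(2118, Mul(-2, 44)), -1)) = Mul(Rational(11077, 4), Pow(Add(2118, -88), -1)) = Mul(Rational(11077, 4), Pow(2030, -1)) = Mul(Rational(11077, 4), Rational(1, 2030)) = Rational(11077, 8120)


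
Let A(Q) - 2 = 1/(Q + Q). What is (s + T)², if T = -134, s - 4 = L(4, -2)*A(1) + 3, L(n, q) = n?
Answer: 13689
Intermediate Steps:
A(Q) = 2 + 1/(2*Q) (A(Q) = 2 + 1/(Q + Q) = 2 + 1/(2*Q))
s = 17 (s = 4 + (4*(2 + (½)/1) + 3) = 4 + (4*(2 + (½)*1) + 3) = 4 + (4*(2 + ½) + 3) = 4 + (4*(5/2) + 3) = 4 + (10 + 3) = 4 + 13 = 17)
(s + T)² = (17 - 134)² = (-117)² = 13689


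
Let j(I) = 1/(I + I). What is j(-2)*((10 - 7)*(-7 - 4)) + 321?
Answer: 1317/4 ≈ 329.25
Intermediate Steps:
j(I) = 1/(2*I)
j(-2)*((10 - 7)*(-7 - 4)) + 321 = ((½)/(-2))*((10 - 7)*(-7 - 4)) + 321 = ((½)*(-½))*(3*(-11)) + 321 = -¼*(-33) + 321 = 33/4 + 321 = 1317/4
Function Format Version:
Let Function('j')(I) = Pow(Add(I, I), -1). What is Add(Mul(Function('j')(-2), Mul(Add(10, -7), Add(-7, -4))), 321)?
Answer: Rational(1317, 4) ≈ 329.25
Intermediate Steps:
Function('j')(I) = Mul(Rational(1, 2), Pow(I, -1)) (Function('j')(I) = Pow(Mul(2, I), -1) = Mul(Rational(1, 2), Pow(I, -1)))
Add(Mul(Function('j')(-2), Mul(Add(10, -7), Add(-7, -4))), 321) = Add(Mul(Mul(Rational(1, 2), Pow(-2, -1)), Mul(Add(10, -7), Add(-7, -4))), 321) = Add(Mul(Mul(Rational(1, 2), Rational(-1, 2)), Mul(3, -11)), 321) = Add(Mul(Rational(-1, 4), -33), 321) = Add(Rational(33, 4), 321) = Rational(1317, 4)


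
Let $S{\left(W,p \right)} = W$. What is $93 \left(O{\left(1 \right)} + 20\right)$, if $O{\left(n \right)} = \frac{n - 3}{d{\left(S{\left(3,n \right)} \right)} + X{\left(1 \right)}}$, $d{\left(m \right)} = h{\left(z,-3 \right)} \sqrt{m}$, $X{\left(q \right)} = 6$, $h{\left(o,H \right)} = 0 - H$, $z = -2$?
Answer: $1736 + 62 \sqrt{3} \approx 1843.4$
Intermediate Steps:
$h{\left(o,H \right)} = - H$
$d{\left(m \right)} = 3 \sqrt{m}$ ($d{\left(m \right)} = \left(-1\right) \left(-3\right) \sqrt{m} = 3 \sqrt{m}$)
$O{\left(n \right)} = \frac{-3 + n}{6 + 3 \sqrt{3}}$ ($O{\left(n \right)} = \frac{n - 3}{3 \sqrt{3} + 6} = \frac{-3 + n}{6 + 3 \sqrt{3}}$)
$93 \left(O{\left(1 \right)} + 20\right) = 93 \left(\frac{-3 + 1}{6 + 3 \sqrt{3}} + 20\right) = 93 \left(\frac{1}{6 + 3 \sqrt{3}} \left(-2\right) + 20\right) = 93 \left(- \frac{2}{6 + 3 \sqrt{3}} + 20\right) = 93 \left(20 - \frac{2}{6 + 3 \sqrt{3}}\right) = 1860 - \frac{186}{6 + 3 \sqrt{3}}$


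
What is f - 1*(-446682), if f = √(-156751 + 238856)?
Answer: 446682 + √82105 ≈ 4.4697e+5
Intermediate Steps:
f = √82105 ≈ 286.54
f - 1*(-446682) = √82105 - 1*(-446682) = √82105 + 446682 = 446682 + √82105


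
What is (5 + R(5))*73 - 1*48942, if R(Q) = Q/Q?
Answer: -48504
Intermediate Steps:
R(Q) = 1
(5 + R(5))*73 - 1*48942 = (5 + 1)*73 - 1*48942 = 6*73 - 48942 = 438 - 48942 = -48504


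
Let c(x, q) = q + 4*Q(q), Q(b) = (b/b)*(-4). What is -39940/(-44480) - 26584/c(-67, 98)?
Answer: -29479531/91184 ≈ -323.30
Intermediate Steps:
Q(b) = -4 (Q(b) = 1*(-4) = -4)
c(x, q) = -16 + q (c(x, q) = q + 4*(-4) = q - 16 = -16 + q)
-39940/(-44480) - 26584/c(-67, 98) = -39940/(-44480) - 26584/(-16 + 98) = -39940*(-1/44480) - 26584/82 = 1997/2224 - 26584*1/82 = 1997/2224 - 13292/41 = -29479531/91184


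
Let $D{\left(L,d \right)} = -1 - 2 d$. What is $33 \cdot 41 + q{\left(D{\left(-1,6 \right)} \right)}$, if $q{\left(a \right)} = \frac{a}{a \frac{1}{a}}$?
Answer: $1340$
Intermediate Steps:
$q{\left(a \right)} = a$ ($q{\left(a \right)} = \frac{a}{1} = a 1 = a$)
$33 \cdot 41 + q{\left(D{\left(-1,6 \right)} \right)} = 33 \cdot 41 - 13 = 1353 - 13 = 1340$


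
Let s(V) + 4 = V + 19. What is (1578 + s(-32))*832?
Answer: 1298752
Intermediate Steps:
s(V) = 15 + V (s(V) = -4 + (V + 19) = -4 + (19 + V) = 15 + V)
(1578 + s(-32))*832 = (1578 + (15 - 32))*832 = (1578 - 17)*832 = 1561*832 = 1298752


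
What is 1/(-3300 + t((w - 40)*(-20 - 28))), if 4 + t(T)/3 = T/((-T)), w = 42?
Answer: -1/3315 ≈ -0.00030166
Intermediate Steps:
t(T) = -15 (t(T) = -12 + 3*(T/((-T))) = -12 + 3*(T*(-1/T)) = -12 + 3*(-1) = -12 - 3 = -15)
1/(-3300 + t((w - 40)*(-20 - 28))) = 1/(-3300 - 15) = 1/(-3315) = -1/3315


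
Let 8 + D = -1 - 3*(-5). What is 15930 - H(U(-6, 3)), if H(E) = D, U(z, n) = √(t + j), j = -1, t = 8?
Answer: 15924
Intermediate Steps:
U(z, n) = √7 (U(z, n) = √(8 - 1) = √7)
D = 6 (D = -8 + (-1 - 3*(-5)) = -8 + (-1 + 15) = -8 + 14 = 6)
H(E) = 6
15930 - H(U(-6, 3)) = 15930 - 1*6 = 15930 - 6 = 15924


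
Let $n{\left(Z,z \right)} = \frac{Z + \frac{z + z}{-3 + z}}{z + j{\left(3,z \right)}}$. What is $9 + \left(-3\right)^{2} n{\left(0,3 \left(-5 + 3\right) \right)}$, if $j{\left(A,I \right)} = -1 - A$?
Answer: $\frac{39}{5} \approx 7.8$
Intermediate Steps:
$n{\left(Z,z \right)} = \frac{Z + \frac{2 z}{-3 + z}}{-4 + z}$ ($n{\left(Z,z \right)} = \frac{Z + \frac{z + z}{-3 + z}}{z - 4} = \frac{Z + \frac{2 z}{-3 + z}}{z - 4} = \frac{Z + \frac{2 z}{-3 + z}}{-4 + z}$)
$9 + \left(-3\right)^{2} n{\left(0,3 \left(-5 + 3\right) \right)} = 9 + \left(-3\right)^{2} \frac{\left(-3\right) 0 + 2 \cdot 3 \left(-5 + 3\right) + 0 \cdot 3 \left(-5 + 3\right)}{12 + \left(3 \left(-5 + 3\right)\right)^{2} - 7 \cdot 3 \left(-5 + 3\right)} = 9 + 9 \frac{0 + 2 \cdot 3 \left(-2\right) + 0 \cdot 3 \left(-2\right)}{12 + \left(3 \left(-2\right)\right)^{2} - 7 \cdot 3 \left(-2\right)} = 9 + 9 \frac{0 + 2 \left(-6\right) + 0 \left(-6\right)}{12 + \left(-6\right)^{2} - -42} = 9 + 9 \frac{0 - 12 + 0}{12 + 36 + 42} = 9 + 9 \cdot \frac{1}{90} \left(-12\right) = 9 + 9 \left(- \frac{2}{15}\right) = 9 - \frac{6}{5} = \frac{39}{5}$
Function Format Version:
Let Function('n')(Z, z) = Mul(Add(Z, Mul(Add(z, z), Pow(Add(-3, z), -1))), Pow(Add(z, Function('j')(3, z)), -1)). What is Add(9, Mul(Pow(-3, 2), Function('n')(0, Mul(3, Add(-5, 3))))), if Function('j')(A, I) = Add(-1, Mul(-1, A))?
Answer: Rational(39, 5) ≈ 7.8000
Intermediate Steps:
Function('n')(Z, z) = Mul(Pow(Add(-4, z), -1), Add(Z, Mul(2, z, Pow(Add(-3, z), -1)))) (Function('n')(Z, z) = Mul(Add(Z, Mul(Add(z, z), Pow(Add(-3, z), -1))), Pow(Add(z, Add(-1, Mul(-1, 3))), -1)) = Mul(Add(Z, Mul(Mul(2, z), Pow(Add(-3, z), -1))), Pow(Add(z, Add(-1, -3)), -1)) = Mul(Add(Z, Mul(2, z, Pow(Add(-3, z), -1))), Pow(Add(z, -4), -1)) = Mul(Add(Z, Mul(2, z, Pow(Add(-3, z), -1))), Pow(Add(-4, z), -1)) = Mul(Pow(Add(-4, z), -1), Add(Z, Mul(2, z, Pow(Add(-3, z), -1)))))
Add(9, Mul(Pow(-3, 2), Function('n')(0, Mul(3, Add(-5, 3))))) = Add(9, Mul(Pow(-3, 2), Mul(Pow(Add(12, Pow(Mul(3, Add(-5, 3)), 2), Mul(-7, Mul(3, Add(-5, 3)))), -1), Add(Mul(-3, 0), Mul(2, Mul(3, Add(-5, 3))), Mul(0, Mul(3, Add(-5, 3))))))) = Add(9, Mul(9, Mul(Pow(Add(12, Pow(Mul(3, -2), 2), Mul(-7, Mul(3, -2))), -1), Add(0, Mul(2, Mul(3, -2)), Mul(0, Mul(3, -2)))))) = Add(9, Mul(9, Mul(Pow(Add(12, Pow(-6, 2), Mul(-7, -6)), -1), Add(0, Mul(2, -6), Mul(0, -6))))) = Add(9, Mul(9, Mul(Pow(Add(12, 36, 42), -1), Add(0, -12, 0)))) = Add(9, Mul(9, Mul(Pow(90, -1), -12))) = Add(9, Mul(9, Mul(Rational(1, 90), -12))) = Add(9, Mul(9, Rational(-2, 15))) = Add(9, Rational(-6, 5)) = Rational(39, 5)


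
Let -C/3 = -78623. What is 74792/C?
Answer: 74792/235869 ≈ 0.31709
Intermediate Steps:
C = 235869 (C = -3*(-78623) = 235869)
74792/C = 74792/235869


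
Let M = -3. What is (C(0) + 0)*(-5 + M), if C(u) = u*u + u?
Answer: 0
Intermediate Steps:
C(u) = u + u**2 (C(u) = u**2 + u = u + u**2)
(C(0) + 0)*(-5 + M) = (0*(1 + 0) + 0)*(-5 - 3) = (0*1 + 0)*(-8) = (0 + 0)*(-8) = 0*(-8) = 0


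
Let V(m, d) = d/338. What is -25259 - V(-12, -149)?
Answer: -8537393/338 ≈ -25259.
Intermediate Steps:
V(m, d) = d/338 (V(m, d) = d*(1/338) = d/338)
-25259 - V(-12, -149) = -25259 - (-149)/338 = -25259 - 1*(-149/338) = -25259 + 149/338 = -8537393/338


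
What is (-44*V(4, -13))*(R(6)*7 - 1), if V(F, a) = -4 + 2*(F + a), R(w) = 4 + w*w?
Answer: 270072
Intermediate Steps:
R(w) = 4 + w²
V(F, a) = -4 + 2*F + 2*a (V(F, a) = -4 + (2*F + 2*a) = -4 + 2*F + 2*a)
(-44*V(4, -13))*(R(6)*7 - 1) = (-44*(-4 + 2*4 + 2*(-13)))*((4 + 6²)*7 - 1) = (-44*(-4 + 8 - 26))*((4 + 36)*7 - 1) = (-44*(-22))*(40*7 - 1) = 968*(280 - 1) = 968*279 = 270072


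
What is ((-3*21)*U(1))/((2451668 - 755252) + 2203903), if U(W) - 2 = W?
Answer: -189/3900319 ≈ -4.8458e-5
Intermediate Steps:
U(W) = 2 + W
((-3*21)*U(1))/((2451668 - 755252) + 2203903) = ((-3*21)*(2 + 1))/((2451668 - 755252) + 2203903) = (-63*3)/(1696416 + 2203903) = -189/3900319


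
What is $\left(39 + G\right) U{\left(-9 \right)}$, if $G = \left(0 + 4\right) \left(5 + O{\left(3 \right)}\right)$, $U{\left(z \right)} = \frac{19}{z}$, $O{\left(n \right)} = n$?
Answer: $- \frac{1349}{9} \approx -149.89$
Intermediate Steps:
$G = 32$ ($G = \left(0 + 4\right) \left(5 + 3\right) = 4 \cdot 8 = 32$)
$\left(39 + G\right) U{\left(-9 \right)} = \left(39 + 32\right) \frac{19}{-9} = 71 \cdot 19 \left(- \frac{1}{9}\right) = 71 \left(- \frac{19}{9}\right) = - \frac{1349}{9}$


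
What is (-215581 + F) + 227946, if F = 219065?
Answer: 231430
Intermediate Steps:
(-215581 + F) + 227946 = (-215581 + 219065) + 227946 = 3484 + 227946 = 231430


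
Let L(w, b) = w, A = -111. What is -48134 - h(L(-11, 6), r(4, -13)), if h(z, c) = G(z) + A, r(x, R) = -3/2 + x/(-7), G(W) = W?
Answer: -48012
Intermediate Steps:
r(x, R) = -3/2 - x/7 (r(x, R) = -3*½ + x*(-⅐) = -3/2 - x/7)
h(z, c) = -111 + z (h(z, c) = z - 111 = -111 + z)
-48134 - h(L(-11, 6), r(4, -13)) = -48134 - (-111 - 11) = -48134 - 1*(-122) = -48134 + 122 = -48012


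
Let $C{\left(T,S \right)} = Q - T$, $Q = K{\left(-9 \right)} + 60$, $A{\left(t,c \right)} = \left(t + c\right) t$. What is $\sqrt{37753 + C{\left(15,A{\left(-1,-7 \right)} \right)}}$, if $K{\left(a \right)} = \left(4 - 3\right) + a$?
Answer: $\sqrt{37790} \approx 194.4$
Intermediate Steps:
$K{\left(a \right)} = 1 + a$
$A{\left(t,c \right)} = t \left(c + t\right)$ ($A{\left(t,c \right)} = \left(c + t\right) t = t \left(c + t\right)$)
$Q = 52$ ($Q = \left(1 - 9\right) + 60 = -8 + 60 = 52$)
$C{\left(T,S \right)} = 52 - T$
$\sqrt{37753 + C{\left(15,A{\left(-1,-7 \right)} \right)}} = \sqrt{37753 + \left(52 - 15\right)} = \sqrt{37753 + 37} = \sqrt{37790}$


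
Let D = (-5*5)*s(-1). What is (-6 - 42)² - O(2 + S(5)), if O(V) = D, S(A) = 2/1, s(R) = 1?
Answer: 2329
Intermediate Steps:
S(A) = 2 (S(A) = 2*1 = 2)
D = -25 (D = -5*5*1 = -25*1 = -25)
O(V) = -25
(-6 - 42)² - O(2 + S(5)) = (-6 - 42)² - 1*(-25) = (-48)² + 25 = 2304 + 25 = 2329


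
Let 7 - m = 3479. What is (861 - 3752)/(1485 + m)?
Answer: 2891/1987 ≈ 1.4550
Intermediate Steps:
m = -3472 (m = 7 - 1*3479 = 7 - 3479 = -3472)
(861 - 3752)/(1485 + m) = (861 - 3752)/(1485 - 3472) = -2891/(-1987) = -2891*(-1/1987) = 2891/1987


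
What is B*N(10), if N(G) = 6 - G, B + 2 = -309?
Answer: 1244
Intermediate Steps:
B = -311 (B = -2 - 309 = -311)
B*N(10) = -311*(6 - 1*10) = -311*(6 - 10) = -311*(-4) = 1244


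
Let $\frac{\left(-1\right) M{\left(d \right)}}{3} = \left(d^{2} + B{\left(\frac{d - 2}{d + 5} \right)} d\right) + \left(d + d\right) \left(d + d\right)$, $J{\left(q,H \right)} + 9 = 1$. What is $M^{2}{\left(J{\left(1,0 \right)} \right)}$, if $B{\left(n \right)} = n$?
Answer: $774400$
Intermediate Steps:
$J{\left(q,H \right)} = -8$ ($J{\left(q,H \right)} = -9 + 1 = -8$)
$M{\left(d \right)} = - 15 d^{2} - \frac{3 d \left(-2 + d\right)}{5 + d}$ ($M{\left(d \right)} = - 3 \left(\left(d^{2} + \frac{d - 2}{d + 5} d\right) + \left(d + d\right) \left(d + d\right)\right) = - 3 \left(\left(d^{2} + \frac{-2 + d}{5 + d} d\right) + 2 d 2 d\right) = - 3 \left(\left(d^{2} + \frac{-2 + d}{5 + d} d\right) + 4 d^{2}\right) = - 3 \left(\left(d^{2} + \frac{d \left(-2 + d\right)}{5 + d}\right) + 4 d^{2}\right) = - 3 \left(5 d^{2} + \frac{d \left(-2 + d\right)}{5 + d}\right) = - 15 d^{2} - \frac{3 d \left(-2 + d\right)}{5 + d}$)
$M^{2}{\left(J{\left(1,0 \right)} \right)} = \left(3 \left(-8\right) \frac{1}{5 - 8} \left(2 - -208 - 5 \left(-8\right)^{2}\right)\right)^{2} = \left(3 \left(-8\right) \frac{1}{-3} \left(2 + 208 - 320\right)\right)^{2} = \left(3 \left(-8\right) \left(- \frac{1}{3}\right) \left(2 + 208 - 320\right)\right)^{2} = \left(3 \left(-8\right) \left(- \frac{1}{3}\right) \left(-110\right)\right)^{2} = \left(-880\right)^{2} = 774400$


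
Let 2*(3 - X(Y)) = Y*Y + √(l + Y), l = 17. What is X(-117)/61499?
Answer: -13683/122998 - 5*I/61499 ≈ -0.11125 - 8.1302e-5*I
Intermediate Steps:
X(Y) = 3 - Y²/2 - √(17 + Y)/2 (X(Y) = 3 - (Y*Y + √(17 + Y))/2 = 3 - (Y² + √(17 + Y))/2 = 3 + (-Y²/2 - √(17 + Y)/2) = 3 - Y²/2 - √(17 + Y)/2)
X(-117)/61499 = (3 - ½*(-117)² - √(17 - 117)/2)/61499 = (3 - ½*13689 - 5*I)*(1/61499) = (3 - 13689/2 - 5*I)*(1/61499) = (-13683/2 - 5*I)*(1/61499) = -13683/122998 - 5*I/61499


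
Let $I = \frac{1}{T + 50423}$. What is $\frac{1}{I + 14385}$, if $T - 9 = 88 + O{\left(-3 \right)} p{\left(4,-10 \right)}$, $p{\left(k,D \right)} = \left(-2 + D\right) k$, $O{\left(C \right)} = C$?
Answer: $\frac{50664}{728801641} \approx 6.9517 \cdot 10^{-5}$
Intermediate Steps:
$p{\left(k,D \right)} = k \left(-2 + D\right)$
$T = 241$ ($T = 9 - \left(-88 + 3 \cdot 4 \left(-2 - 10\right)\right) = 9 - \left(-88 + 3 \cdot 4 \left(-12\right)\right) = 9 + \left(88 - -144\right) = 9 + \left(88 + 144\right) = 9 + 232 = 241$)
$I = \frac{1}{50664}$ ($I = \frac{1}{241 + 50423} = \frac{1}{50664} \approx 1.9738 \cdot 10^{-5}$)
$\frac{1}{I + 14385} = \frac{1}{\frac{1}{50664} + 14385} = \frac{1}{\frac{728801641}{50664}} = \frac{50664}{728801641}$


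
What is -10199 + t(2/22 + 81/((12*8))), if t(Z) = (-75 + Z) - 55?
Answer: -3635479/352 ≈ -10328.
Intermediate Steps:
t(Z) = -130 + Z
-10199 + t(2/22 + 81/((12*8))) = -10199 + (-130 + (2/22 + 81/((12*8)))) = -10199 + (-130 + (2*(1/22) + 81/96)) = -10199 + (-130 + (1/11 + 81*(1/96))) = -10199 + (-130 + (1/11 + 27/32)) = -10199 + (-130 + 329/352) = -10199 - 45431/352 = -3635479/352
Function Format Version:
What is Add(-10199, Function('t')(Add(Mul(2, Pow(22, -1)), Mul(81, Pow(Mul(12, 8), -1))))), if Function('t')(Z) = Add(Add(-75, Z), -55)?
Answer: Rational(-3635479, 352) ≈ -10328.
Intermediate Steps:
Function('t')(Z) = Add(-130, Z)
Add(-10199, Function('t')(Add(Mul(2, Pow(22, -1)), Mul(81, Pow(Mul(12, 8), -1))))) = Add(-10199, Add(-130, Add(Mul(2, Pow(22, -1)), Mul(81, Pow(Mul(12, 8), -1))))) = Add(-10199, Add(-130, Add(Mul(2, Rational(1, 22)), Mul(81, Pow(96, -1))))) = Add(-10199, Add(-130, Add(Rational(1, 11), Mul(81, Rational(1, 96))))) = Add(-10199, Add(-130, Add(Rational(1, 11), Rational(27, 32)))) = Add(-10199, Add(-130, Rational(329, 352))) = Add(-10199, Rational(-45431, 352)) = Rational(-3635479, 352)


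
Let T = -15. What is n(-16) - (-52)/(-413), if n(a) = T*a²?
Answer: -1585972/413 ≈ -3840.1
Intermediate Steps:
n(a) = -15*a²
n(-16) - (-52)/(-413) = -15*(-16)² - (-52)/(-413) = -15*256 - (-52)*(-1)/413 = -3840 - 1*52/413 = -3840 - 52/413 = -1585972/413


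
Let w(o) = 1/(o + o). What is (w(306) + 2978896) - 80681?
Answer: 1773707581/612 ≈ 2.8982e+6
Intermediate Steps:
w(o) = 1/(2*o)
(w(306) + 2978896) - 80681 = ((½)/306 + 2978896) - 80681 = ((½)*(1/306) + 2978896) - 80681 = (1/612 + 2978896) - 80681 = 1823084353/612 - 80681 = 1773707581/612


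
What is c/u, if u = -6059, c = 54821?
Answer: -54821/6059 ≈ -9.0479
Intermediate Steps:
c/u = 54821/(-6059) = 54821*(-1/6059) = -54821/6059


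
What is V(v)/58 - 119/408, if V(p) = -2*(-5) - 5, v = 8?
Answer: -143/696 ≈ -0.20546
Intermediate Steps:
V(p) = 5 (V(p) = 10 - 5 = 5)
V(v)/58 - 119/408 = 5/58 - 119/408 = 5*(1/58) - 119*1/408 = 5/58 - 7/24 = -143/696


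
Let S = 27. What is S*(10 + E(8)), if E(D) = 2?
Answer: 324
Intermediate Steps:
S*(10 + E(8)) = 27*(10 + 2) = 27*12 = 324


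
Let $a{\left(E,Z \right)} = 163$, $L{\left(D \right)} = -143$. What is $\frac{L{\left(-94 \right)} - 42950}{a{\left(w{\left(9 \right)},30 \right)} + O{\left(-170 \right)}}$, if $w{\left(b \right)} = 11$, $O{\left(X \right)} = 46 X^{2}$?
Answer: $- \frac{43093}{1329563} \approx -0.032411$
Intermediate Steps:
$\frac{L{\left(-94 \right)} - 42950}{a{\left(w{\left(9 \right)},30 \right)} + O{\left(-170 \right)}} = \frac{-143 - 42950}{163 + 46 \left(-170\right)^{2}} = - \frac{43093}{163 + 46 \cdot 28900} = - \frac{43093}{163 + 1329400} = - \frac{43093}{1329563}$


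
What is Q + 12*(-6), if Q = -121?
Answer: -193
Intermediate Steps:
Q + 12*(-6) = -121 + 12*(-6) = -121 - 72 = -193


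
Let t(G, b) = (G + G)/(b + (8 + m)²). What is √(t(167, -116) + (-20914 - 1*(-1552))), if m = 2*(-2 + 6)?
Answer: I*√94862110/70 ≈ 139.14*I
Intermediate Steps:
m = 8 (m = 2*4 = 8)
t(G, b) = 2*G/(256 + b) (t(G, b) = (G + G)/(b + (8 + 8)²) = (2*G)/(b + 16²) = (2*G)/(b + 256) = (2*G)/(256 + b) = 2*G/(256 + b))
√(t(167, -116) + (-20914 - 1*(-1552))) = √(2*167/(256 - 116) + (-20914 - 1*(-1552))) = √(2*167/140 + (-20914 + 1552)) = √(2*167*(1/140) - 19362) = √(167/70 - 19362) = √(-1355173/70) = I*√94862110/70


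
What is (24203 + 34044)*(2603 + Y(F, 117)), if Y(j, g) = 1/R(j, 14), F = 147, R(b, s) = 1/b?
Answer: 160179250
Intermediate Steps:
Y(j, g) = j (Y(j, g) = 1/(1/j) = j)
(24203 + 34044)*(2603 + Y(F, 117)) = (24203 + 34044)*(2603 + 147) = 58247*2750 = 160179250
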